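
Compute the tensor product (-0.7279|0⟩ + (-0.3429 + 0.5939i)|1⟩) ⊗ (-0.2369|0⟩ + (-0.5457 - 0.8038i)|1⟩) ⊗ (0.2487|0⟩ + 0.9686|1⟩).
0.04289|000⟩ + 0.167|001⟩ + (0.09879 + 0.1455i)|010⟩ + (0.3847 + 0.5667i)|011⟩ + (0.0202 - 0.03499i)|100⟩ + (0.07868 - 0.1363i)|101⟩ + (0.1653 - 0.01205i)|110⟩ + (0.6436 - 0.04695i)|111⟩

amp(|b₁b₂…⟩) = product of the factor amplitudes for bits b₁, b₂, …; only kets whose every factor amplitude is nonzero survive.
|000⟩: (-0.7279)(-0.2369)(0.2487) = 0.04289
|001⟩: (-0.7279)(-0.2369)(0.9686) = 0.167
|010⟩: (-0.7279)(-0.5457 - 0.8038i)(0.2487) = (0.09879 + 0.1455i)
|011⟩: (-0.7279)(-0.5457 - 0.8038i)(0.9686) = (0.3847 + 0.5667i)
|100⟩: (-0.3429 + 0.5939i)(-0.2369)(0.2487) = (0.0202 - 0.03499i)
|101⟩: (-0.3429 + 0.5939i)(-0.2369)(0.9686) = (0.07868 - 0.1363i)
|110⟩: (-0.3429 + 0.5939i)(-0.5457 - 0.8038i)(0.2487) = (0.1653 - 0.01205i)
|111⟩: (-0.3429 + 0.5939i)(-0.5457 - 0.8038i)(0.9686) = (0.6436 - 0.04695i)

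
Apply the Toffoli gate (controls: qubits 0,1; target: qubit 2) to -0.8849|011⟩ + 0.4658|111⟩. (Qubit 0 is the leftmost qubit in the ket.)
-0.8849|011⟩ + 0.4658|110⟩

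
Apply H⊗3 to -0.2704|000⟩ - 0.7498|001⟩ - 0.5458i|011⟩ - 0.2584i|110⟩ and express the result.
(-0.3607 - 0.2843i)|000⟩ + (0.1695 + 0.1016i)|001⟩ + (-0.3607 + 0.2843i)|010⟩ + (0.1695 - 0.1016i)|011⟩ + (-0.3607 - 0.1016i)|100⟩ + (0.1695 + 0.2843i)|101⟩ + (-0.3607 + 0.1016i)|110⟩ + (0.1695 - 0.2843i)|111⟩

H⊗3 gives amp(|y⟩) = (1/2√2) Σ_x (−1)^(x·y) amp(|x⟩), where x·y is the number of positions in which both x and y have a 1.
|000⟩: (-0.2704 - 0.7498 - 0.5458i - 0.2584i)/(2√2) = (-0.3607 - 0.2843i)
|001⟩: (-0.2704 + 0.7498 + 0.5458i - 0.2584i)/(2√2) = (0.1695 + 0.1016i)
|010⟩: (-0.2704 - 0.7498 + 0.5458i + 0.2584i)/(2√2) = (-0.3607 + 0.2843i)
|011⟩: (-0.2704 + 0.7498 - 0.5458i + 0.2584i)/(2√2) = (0.1695 - 0.1016i)
|100⟩: (-0.2704 - 0.7498 - 0.5458i + 0.2584i)/(2√2) = (-0.3607 - 0.1016i)
|101⟩: (-0.2704 + 0.7498 + 0.5458i + 0.2584i)/(2√2) = (0.1695 + 0.2843i)
|110⟩: (-0.2704 - 0.7498 + 0.5458i - 0.2584i)/(2√2) = (-0.3607 + 0.1016i)
|111⟩: (-0.2704 + 0.7498 - 0.5458i - 0.2584i)/(2√2) = (0.1695 - 0.2843i)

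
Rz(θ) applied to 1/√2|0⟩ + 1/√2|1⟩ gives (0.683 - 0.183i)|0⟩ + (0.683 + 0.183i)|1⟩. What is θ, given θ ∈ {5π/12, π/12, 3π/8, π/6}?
π/6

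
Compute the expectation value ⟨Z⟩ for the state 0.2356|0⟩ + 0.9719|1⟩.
-0.8891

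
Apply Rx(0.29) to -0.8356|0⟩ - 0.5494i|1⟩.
-0.9062|0⟩ - 0.4229i|1⟩

Rx(0.29) = [[cos(θ/2), −i·sin(θ/2)], [−i·sin(θ/2), cos(θ/2)]]; θ = 0.29, cos(θ/2) ≈ 0.989506, sin(θ/2) ≈ 0.144492.
With a = amp(|0⟩) = -0.8356 and b = amp(|1⟩) = -0.5494i:
new amp(|0⟩) = (0.989506)·a + (-0.144492i)·b = -0.9062
new amp(|1⟩) = (-0.144492i)·a + (0.989506)·b = -0.4229i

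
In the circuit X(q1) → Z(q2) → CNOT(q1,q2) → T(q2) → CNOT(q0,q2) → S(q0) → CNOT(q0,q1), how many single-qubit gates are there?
4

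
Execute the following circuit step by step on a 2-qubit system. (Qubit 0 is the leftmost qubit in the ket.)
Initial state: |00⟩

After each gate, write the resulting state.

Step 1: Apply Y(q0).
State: i|10⟩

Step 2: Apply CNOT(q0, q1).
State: i|11⟩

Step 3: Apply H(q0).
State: (1/√2)i|01⟩ - (1/√2)i|11⟩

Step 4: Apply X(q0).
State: -(1/√2)i|01⟩ + (1/√2)i|11⟩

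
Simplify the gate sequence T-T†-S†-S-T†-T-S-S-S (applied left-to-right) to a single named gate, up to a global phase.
S†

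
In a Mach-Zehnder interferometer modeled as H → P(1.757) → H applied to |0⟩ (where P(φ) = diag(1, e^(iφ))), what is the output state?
(0.4074 + 0.4914i)|0⟩ + (0.5926 - 0.4914i)|1⟩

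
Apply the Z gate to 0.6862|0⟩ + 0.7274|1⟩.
0.6862|0⟩ - 0.7274|1⟩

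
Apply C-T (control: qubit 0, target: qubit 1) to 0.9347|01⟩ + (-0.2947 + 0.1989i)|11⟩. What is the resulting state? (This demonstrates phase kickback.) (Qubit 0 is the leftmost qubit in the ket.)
0.9347|01⟩ + (-0.349 - 0.06774i)|11⟩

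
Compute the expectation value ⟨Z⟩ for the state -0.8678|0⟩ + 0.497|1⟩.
0.5061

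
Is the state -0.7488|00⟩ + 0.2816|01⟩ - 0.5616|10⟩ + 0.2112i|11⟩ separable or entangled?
Entangled

Writing the state as a|00⟩ + b|01⟩ + c|10⟩ + d|11⟩, it is a product state iff ad − bc = 0.
Here (a, b, c, d) = (-0.7488, 0.2816, -0.5616, 0.2112i): ad − bc = (-0.7488)(0.2112i) − (0.2816)(-0.5616) = (0.1581 - 0.1581i) ≠ 0, so the state is entangled.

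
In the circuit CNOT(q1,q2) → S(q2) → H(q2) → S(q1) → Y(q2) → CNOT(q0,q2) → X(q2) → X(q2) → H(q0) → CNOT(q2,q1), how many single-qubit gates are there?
7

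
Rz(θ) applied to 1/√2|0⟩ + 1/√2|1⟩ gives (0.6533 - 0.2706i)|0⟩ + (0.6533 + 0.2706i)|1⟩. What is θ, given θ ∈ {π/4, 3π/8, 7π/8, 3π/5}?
π/4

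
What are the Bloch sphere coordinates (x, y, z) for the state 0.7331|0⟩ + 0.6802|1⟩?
(0.9973, 0, 0.07476)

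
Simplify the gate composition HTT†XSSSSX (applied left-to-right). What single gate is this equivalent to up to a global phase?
H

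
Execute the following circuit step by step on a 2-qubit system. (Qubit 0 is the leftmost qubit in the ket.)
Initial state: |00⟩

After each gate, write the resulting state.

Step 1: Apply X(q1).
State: |01⟩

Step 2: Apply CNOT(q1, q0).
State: |11⟩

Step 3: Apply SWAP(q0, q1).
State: |11⟩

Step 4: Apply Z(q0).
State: -|11⟩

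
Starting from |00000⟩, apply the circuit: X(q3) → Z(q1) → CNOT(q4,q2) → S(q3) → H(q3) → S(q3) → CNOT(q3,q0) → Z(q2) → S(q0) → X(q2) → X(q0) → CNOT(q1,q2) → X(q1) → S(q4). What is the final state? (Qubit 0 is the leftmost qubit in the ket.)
(1/√2)i|01110⟩ + (1/√2)i|11100⟩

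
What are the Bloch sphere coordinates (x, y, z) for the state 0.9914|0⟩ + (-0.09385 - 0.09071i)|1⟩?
(-0.1861, -0.1799, 0.9658)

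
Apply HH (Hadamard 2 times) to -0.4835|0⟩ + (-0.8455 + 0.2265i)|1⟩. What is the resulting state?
-0.4835|0⟩ + (-0.8455 + 0.2265i)|1⟩

H² = I, so an even number of Hadamards cancels: H^2 = I and the state is unchanged.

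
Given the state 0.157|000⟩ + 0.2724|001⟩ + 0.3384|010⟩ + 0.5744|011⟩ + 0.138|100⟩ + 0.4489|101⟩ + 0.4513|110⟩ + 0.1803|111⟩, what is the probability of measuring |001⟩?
0.0742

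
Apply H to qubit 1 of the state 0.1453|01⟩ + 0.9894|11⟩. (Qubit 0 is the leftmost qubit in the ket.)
0.1027|00⟩ - 0.1027|01⟩ + 0.6996|10⟩ - 0.6996|11⟩

H on qubit 1 mixes each pair of kets that differ only in qubit 1: amplitudes (a, b) of (|…0…⟩, |…1…⟩) become ((a + b)/√2, (a − b)/√2). Kets absent from the input have amplitude 0.
(|00⟩, |01⟩): (a, b) = (0, 0.1453) → (0.1027, -0.1027)
(|10⟩, |11⟩): (a, b) = (0, 0.9894) → (0.6996, -0.6996)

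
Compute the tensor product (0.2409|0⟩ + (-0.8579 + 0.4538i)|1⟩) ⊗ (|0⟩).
0.2409|00⟩ + (-0.8579 + 0.4538i)|10⟩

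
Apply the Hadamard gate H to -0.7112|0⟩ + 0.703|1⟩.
-0.005798|0⟩ - |1⟩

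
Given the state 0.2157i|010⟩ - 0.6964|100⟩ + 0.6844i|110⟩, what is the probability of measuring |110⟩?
0.4684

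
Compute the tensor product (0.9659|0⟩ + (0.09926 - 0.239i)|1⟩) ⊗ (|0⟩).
0.9659|00⟩ + (0.09926 - 0.239i)|10⟩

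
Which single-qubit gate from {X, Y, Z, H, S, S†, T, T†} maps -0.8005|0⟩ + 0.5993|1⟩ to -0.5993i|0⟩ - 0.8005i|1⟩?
Y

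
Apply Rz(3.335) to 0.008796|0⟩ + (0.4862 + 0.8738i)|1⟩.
(-0.0008493 - 0.008755i)|0⟩ + (-0.9167 + 0.3996i)|1⟩

Rz(3.335) = [[e^(−iθ/2), 0], [0, e^(iθ/2)]] with e^(±iθ/2) = cos(θ/2) ± i·sin(θ/2); θ = 3.335, cos(θ/2) ≈ -0.096553, sin(θ/2) ≈ 0.995328.
With a = amp(|0⟩) = 0.008796 and b = amp(|1⟩) = (0.4862 + 0.8738i):
new amp(|0⟩) = (-0.096553 - 0.995328i)·a = (-0.0008493 - 0.008755i)
new amp(|1⟩) = (-0.096553 + 0.995328i)·b = (-0.9167 + 0.3996i)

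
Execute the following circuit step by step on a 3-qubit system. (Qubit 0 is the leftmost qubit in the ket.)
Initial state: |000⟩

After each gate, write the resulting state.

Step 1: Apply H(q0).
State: 1/√2|000⟩ + 1/√2|100⟩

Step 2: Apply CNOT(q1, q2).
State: 1/√2|000⟩ + 1/√2|100⟩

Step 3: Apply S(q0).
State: 1/√2|000⟩ + (1/√2)i|100⟩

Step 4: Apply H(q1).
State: 1/2|000⟩ + 1/2|010⟩ + (1/2)i|100⟩ + (1/2)i|110⟩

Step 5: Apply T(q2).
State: 1/2|000⟩ + 1/2|010⟩ + (1/2)i|100⟩ + (1/2)i|110⟩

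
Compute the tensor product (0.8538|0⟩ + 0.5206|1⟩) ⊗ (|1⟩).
0.8538|01⟩ + 0.5206|11⟩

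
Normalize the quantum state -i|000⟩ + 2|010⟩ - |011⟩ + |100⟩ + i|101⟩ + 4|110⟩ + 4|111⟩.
-0.1581i|000⟩ + 0.3162|010⟩ - 0.1581|011⟩ + 0.1581|100⟩ + 0.1581i|101⟩ + 0.6325|110⟩ + 0.6325|111⟩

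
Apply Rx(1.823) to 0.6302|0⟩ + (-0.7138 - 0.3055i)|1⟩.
(0.1446 + 0.5642i)|0⟩ + (-0.4372 - 0.6853i)|1⟩

Rx(1.823) = [[cos(θ/2), −i·sin(θ/2)], [−i·sin(θ/2), cos(θ/2)]]; θ = 1.823, cos(θ/2) ≈ 0.612561, sin(θ/2) ≈ 0.790423.
With a = amp(|0⟩) = 0.6302 and b = amp(|1⟩) = (-0.7138 - 0.3055i):
new amp(|0⟩) = (0.612561)·a + (-0.790423i)·b = (0.1446 + 0.5642i)
new amp(|1⟩) = (-0.790423i)·a + (0.612561)·b = (-0.4372 - 0.6853i)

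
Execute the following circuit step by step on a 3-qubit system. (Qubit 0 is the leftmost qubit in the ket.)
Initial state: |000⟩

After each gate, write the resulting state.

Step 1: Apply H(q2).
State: 1/√2|000⟩ + 1/√2|001⟩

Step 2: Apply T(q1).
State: 1/√2|000⟩ + 1/√2|001⟩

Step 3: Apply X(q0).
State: 1/√2|100⟩ + 1/√2|101⟩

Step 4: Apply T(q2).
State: 1/√2|100⟩ + (1/2 + (1/2)i)|101⟩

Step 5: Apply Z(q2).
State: 1/√2|100⟩ + (-1/2 - (1/2)i)|101⟩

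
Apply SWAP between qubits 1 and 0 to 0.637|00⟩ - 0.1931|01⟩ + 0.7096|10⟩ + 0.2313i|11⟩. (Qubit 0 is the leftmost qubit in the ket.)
0.637|00⟩ + 0.7096|01⟩ - 0.1931|10⟩ + 0.2313i|11⟩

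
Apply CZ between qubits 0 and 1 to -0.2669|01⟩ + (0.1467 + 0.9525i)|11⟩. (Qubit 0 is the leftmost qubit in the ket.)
-0.2669|01⟩ + (-0.1467 - 0.9525i)|11⟩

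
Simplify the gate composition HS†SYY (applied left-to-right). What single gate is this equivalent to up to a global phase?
H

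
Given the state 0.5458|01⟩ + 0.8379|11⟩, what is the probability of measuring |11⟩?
0.7021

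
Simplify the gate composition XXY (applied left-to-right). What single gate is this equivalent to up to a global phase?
Y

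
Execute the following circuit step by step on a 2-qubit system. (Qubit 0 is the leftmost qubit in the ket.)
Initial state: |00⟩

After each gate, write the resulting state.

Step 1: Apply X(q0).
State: |10⟩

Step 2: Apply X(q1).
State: |11⟩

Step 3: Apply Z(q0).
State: -|11⟩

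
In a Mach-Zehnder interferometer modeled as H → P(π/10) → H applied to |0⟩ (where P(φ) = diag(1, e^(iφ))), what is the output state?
(0.9755 + 0.1545i)|0⟩ + (0.02447 - 0.1545i)|1⟩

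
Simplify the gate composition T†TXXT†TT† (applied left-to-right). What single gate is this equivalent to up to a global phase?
T†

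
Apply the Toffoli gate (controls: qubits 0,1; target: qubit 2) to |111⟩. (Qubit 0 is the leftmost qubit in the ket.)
|110⟩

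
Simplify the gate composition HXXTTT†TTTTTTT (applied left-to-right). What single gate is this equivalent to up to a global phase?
H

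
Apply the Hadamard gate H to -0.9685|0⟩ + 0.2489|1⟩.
-0.5088|0⟩ - 0.8608|1⟩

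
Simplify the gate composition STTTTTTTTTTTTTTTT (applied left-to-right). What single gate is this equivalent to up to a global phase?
S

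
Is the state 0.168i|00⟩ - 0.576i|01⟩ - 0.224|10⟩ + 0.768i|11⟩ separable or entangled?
Entangled

Writing the state as a|00⟩ + b|01⟩ + c|10⟩ + d|11⟩, it is a product state iff ad − bc = 0.
Here (a, b, c, d) = (0.168i, -0.576i, -0.224, 0.768i): ad − bc = (0.168i)(0.768i) − (-0.576i)(-0.224) = (-0.129 - 0.129i) ≠ 0, so the state is entangled.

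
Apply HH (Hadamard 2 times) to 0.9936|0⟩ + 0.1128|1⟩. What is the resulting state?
0.9936|0⟩ + 0.1128|1⟩

H² = I, so an even number of Hadamards cancels: H^2 = I and the state is unchanged.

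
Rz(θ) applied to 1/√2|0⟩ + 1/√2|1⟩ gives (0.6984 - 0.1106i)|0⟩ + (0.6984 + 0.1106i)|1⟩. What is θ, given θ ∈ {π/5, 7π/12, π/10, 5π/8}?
π/10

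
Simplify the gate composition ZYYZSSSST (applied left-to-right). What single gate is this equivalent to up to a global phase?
T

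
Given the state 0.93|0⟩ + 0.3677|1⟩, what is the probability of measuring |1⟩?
0.1352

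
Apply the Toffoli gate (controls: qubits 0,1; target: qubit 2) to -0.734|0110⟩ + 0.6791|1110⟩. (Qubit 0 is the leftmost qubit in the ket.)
-0.734|0110⟩ + 0.6791|1100⟩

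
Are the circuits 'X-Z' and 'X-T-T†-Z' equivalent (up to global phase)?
Yes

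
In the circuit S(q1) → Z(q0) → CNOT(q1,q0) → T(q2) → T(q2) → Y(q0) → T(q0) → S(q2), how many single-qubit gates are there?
7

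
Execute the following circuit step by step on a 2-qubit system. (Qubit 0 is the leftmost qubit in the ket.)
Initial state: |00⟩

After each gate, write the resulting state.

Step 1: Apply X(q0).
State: |10⟩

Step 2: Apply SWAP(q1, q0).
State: |01⟩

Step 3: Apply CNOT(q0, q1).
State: |01⟩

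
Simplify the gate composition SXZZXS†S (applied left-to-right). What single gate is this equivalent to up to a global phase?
S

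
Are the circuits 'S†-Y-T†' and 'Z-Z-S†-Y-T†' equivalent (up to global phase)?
Yes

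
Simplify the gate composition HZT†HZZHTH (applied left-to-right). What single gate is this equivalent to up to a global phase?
X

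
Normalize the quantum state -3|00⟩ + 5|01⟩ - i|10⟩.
-0.5071|00⟩ + 0.8452|01⟩ - 0.169i|10⟩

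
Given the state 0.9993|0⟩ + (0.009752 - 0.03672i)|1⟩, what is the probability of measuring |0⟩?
0.9986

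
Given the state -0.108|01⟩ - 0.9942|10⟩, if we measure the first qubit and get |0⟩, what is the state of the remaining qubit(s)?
-|1⟩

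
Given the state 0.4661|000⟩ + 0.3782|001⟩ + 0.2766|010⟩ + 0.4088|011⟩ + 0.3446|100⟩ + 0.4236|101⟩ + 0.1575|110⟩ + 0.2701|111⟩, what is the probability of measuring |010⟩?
0.07651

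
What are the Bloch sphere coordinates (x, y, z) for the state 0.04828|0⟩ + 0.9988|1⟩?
(0.09644, 0, -0.9953)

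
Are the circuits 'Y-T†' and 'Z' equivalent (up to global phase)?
No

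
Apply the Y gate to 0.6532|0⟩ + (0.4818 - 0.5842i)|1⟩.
(-0.5842 - 0.4818i)|0⟩ + 0.6532i|1⟩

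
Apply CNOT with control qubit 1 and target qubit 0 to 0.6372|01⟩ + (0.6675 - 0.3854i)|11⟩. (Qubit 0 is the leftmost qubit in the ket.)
(0.6675 - 0.3854i)|01⟩ + 0.6372|11⟩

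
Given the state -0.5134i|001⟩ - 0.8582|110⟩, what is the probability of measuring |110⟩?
0.7365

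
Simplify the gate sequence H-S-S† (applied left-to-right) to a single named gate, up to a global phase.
H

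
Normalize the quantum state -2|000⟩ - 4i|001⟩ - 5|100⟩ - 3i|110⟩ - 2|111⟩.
-0.2626|000⟩ - 0.5252i|001⟩ - 0.6565|100⟩ - 0.3939i|110⟩ - 0.2626|111⟩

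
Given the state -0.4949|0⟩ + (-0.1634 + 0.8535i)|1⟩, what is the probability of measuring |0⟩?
0.2449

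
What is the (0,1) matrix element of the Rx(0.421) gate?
-0.2089i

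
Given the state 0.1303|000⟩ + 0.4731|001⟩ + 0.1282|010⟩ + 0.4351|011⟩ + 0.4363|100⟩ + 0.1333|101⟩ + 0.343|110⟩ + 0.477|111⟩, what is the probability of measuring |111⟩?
0.2275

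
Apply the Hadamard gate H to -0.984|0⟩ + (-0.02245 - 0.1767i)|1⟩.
(-0.7117 - 0.1249i)|0⟩ + (-0.6799 + 0.1249i)|1⟩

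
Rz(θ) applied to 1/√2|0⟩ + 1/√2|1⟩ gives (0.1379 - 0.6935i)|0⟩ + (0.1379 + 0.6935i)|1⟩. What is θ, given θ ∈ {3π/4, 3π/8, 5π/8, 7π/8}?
7π/8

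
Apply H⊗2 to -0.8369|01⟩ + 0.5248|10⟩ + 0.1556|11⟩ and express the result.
-0.07825|00⟩ + 0.6031|01⟩ - 0.7587|10⟩ + 0.2339|11⟩

H⊗2 gives amp(|y⟩) = (1/2) Σ_x (−1)^(x·y) amp(|x⟩), where x·y is the number of positions in which both x and y have a 1.
|00⟩: (-0.8369 + 0.5248 + 0.1556)/2 = -0.07825
|01⟩: (0.8369 + 0.5248 - 0.1556)/2 = 0.6031
|10⟩: (-0.8369 - 0.5248 - 0.1556)/2 = -0.7587
|11⟩: (0.8369 - 0.5248 + 0.1556)/2 = 0.2339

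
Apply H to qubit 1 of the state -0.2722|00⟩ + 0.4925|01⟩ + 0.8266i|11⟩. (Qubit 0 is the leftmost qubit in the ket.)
0.1558|00⟩ - 0.5407|01⟩ + 0.5845i|10⟩ - 0.5845i|11⟩

H on qubit 1 mixes each pair of kets that differ only in qubit 1: amplitudes (a, b) of (|…0…⟩, |…1…⟩) become ((a + b)/√2, (a − b)/√2). Kets absent from the input have amplitude 0.
(|00⟩, |01⟩): (a, b) = (-0.2722, 0.4925) → (0.1558, -0.5407)
(|10⟩, |11⟩): (a, b) = (0, 0.8266i) → (0.5845i, -0.5845i)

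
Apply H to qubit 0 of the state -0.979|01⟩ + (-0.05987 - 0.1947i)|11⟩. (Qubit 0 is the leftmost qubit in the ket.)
(-0.7346 - 0.1377i)|01⟩ + (-0.6499 + 0.1377i)|11⟩

H on qubit 0 mixes each pair of kets that differ only in qubit 0: amplitudes (a, b) of (|…0…⟩, |…1…⟩) become ((a + b)/√2, (a − b)/√2). Kets absent from the input have amplitude 0.
(|01⟩, |11⟩): (a, b) = (-0.979, (-0.05987 - 0.1947i)) → ((-0.7346 - 0.1377i), (-0.6499 + 0.1377i))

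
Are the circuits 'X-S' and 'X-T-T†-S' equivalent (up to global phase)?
Yes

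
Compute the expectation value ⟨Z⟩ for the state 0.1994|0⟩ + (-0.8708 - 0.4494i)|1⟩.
-0.9205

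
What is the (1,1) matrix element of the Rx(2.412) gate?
0.3568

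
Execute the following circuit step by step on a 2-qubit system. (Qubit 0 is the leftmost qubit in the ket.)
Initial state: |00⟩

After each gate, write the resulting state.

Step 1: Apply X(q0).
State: |10⟩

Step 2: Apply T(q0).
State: (1/√2 + (1/√2)i)|10⟩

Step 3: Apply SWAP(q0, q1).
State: (1/√2 + (1/√2)i)|01⟩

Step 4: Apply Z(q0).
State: (1/√2 + (1/√2)i)|01⟩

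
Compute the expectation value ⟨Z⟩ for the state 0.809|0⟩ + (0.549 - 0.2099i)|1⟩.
0.309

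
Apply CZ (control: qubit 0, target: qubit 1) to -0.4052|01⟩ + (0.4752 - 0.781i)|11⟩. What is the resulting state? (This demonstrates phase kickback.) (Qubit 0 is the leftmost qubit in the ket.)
-0.4052|01⟩ + (-0.4752 + 0.781i)|11⟩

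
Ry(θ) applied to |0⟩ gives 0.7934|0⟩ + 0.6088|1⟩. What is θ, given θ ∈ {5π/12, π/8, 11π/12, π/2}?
5π/12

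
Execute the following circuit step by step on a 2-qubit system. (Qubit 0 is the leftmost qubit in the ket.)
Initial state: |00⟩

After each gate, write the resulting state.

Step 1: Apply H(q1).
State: 1/√2|00⟩ + 1/√2|01⟩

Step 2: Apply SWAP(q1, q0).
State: 1/√2|00⟩ + 1/√2|10⟩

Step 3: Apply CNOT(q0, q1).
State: 1/√2|00⟩ + 1/√2|11⟩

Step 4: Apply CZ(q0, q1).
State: 1/√2|00⟩ - 1/√2|11⟩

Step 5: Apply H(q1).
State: 1/2|00⟩ + 1/2|01⟩ - 1/2|10⟩ + 1/2|11⟩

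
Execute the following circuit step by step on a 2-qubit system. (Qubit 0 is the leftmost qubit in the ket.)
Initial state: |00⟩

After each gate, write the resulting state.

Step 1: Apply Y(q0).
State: i|10⟩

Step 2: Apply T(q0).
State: (-1/√2 + (1/√2)i)|10⟩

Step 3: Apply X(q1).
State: (-1/√2 + (1/√2)i)|11⟩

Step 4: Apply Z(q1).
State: (1/√2 - (1/√2)i)|11⟩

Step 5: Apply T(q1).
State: |11⟩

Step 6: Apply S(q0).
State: i|11⟩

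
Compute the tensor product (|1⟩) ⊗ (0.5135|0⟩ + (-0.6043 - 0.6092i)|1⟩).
0.5135|10⟩ + (-0.6043 - 0.6092i)|11⟩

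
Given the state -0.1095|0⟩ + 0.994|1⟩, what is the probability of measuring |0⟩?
0.01199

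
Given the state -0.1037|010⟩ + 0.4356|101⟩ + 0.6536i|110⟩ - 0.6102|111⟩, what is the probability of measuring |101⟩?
0.1897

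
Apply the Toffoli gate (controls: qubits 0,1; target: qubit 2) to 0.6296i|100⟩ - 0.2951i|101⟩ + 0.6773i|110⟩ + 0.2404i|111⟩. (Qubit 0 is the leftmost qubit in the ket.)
0.6296i|100⟩ - 0.2951i|101⟩ + 0.2404i|110⟩ + 0.6773i|111⟩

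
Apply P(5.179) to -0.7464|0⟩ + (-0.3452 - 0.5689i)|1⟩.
-0.7464|0⟩ + (-0.6634 + 0.05237i)|1⟩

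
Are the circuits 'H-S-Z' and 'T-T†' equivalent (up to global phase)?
No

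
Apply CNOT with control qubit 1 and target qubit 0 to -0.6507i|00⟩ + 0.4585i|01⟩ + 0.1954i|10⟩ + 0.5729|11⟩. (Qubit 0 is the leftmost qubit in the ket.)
-0.6507i|00⟩ + 0.5729|01⟩ + 0.1954i|10⟩ + 0.4585i|11⟩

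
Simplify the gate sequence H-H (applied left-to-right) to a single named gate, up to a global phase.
I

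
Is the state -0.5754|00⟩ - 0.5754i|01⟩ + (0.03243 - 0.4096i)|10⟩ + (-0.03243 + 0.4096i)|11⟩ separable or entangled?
Entangled

Writing the state as a|00⟩ + b|01⟩ + c|10⟩ + d|11⟩, it is a product state iff ad − bc = 0.
Here (a, b, c, d) = (-0.5754, -0.5754i, (0.03243 - 0.4096i), (-0.03243 + 0.4096i)): ad − bc = (-0.5754)(-0.03243 + 0.4096i) − (-0.5754i)(0.03243 - 0.4096i) = (0.2543 - 0.217i) ≠ 0, so the state is entangled.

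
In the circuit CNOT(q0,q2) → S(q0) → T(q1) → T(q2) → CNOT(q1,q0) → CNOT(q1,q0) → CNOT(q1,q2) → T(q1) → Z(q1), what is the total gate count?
9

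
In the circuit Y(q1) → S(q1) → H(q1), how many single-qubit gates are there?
3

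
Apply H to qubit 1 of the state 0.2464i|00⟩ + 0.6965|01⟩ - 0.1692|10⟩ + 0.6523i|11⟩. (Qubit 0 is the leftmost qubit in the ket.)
(0.4925 + 0.1742i)|00⟩ + (-0.4925 + 0.1742i)|01⟩ + (-0.1196 + 0.4612i)|10⟩ + (-0.1196 - 0.4612i)|11⟩

H on qubit 1 mixes each pair of kets that differ only in qubit 1: amplitudes (a, b) of (|…0…⟩, |…1…⟩) become ((a + b)/√2, (a − b)/√2). Kets absent from the input have amplitude 0.
(|00⟩, |01⟩): (a, b) = (0.2464i, 0.6965) → ((0.4925 + 0.1742i), (-0.4925 + 0.1742i))
(|10⟩, |11⟩): (a, b) = (-0.1692, 0.6523i) → ((-0.1196 + 0.4612i), (-0.1196 - 0.4612i))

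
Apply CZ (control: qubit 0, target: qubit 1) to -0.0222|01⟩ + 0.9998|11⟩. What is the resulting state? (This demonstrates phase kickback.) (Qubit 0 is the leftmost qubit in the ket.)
-0.0222|01⟩ - 0.9998|11⟩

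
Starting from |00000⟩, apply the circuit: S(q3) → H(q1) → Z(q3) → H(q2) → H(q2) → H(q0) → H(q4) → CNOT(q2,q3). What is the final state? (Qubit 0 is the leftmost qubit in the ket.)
1/√8|00000⟩ + 1/√8|00001⟩ + 1/√8|01000⟩ + 1/√8|01001⟩ + 1/√8|10000⟩ + 1/√8|10001⟩ + 1/√8|11000⟩ + 1/√8|11001⟩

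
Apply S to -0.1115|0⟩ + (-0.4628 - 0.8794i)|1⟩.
-0.1115|0⟩ + (0.8794 - 0.4628i)|1⟩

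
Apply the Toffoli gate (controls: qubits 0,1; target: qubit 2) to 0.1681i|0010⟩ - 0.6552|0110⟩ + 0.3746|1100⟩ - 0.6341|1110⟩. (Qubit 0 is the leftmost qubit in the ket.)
0.1681i|0010⟩ - 0.6552|0110⟩ - 0.6341|1100⟩ + 0.3746|1110⟩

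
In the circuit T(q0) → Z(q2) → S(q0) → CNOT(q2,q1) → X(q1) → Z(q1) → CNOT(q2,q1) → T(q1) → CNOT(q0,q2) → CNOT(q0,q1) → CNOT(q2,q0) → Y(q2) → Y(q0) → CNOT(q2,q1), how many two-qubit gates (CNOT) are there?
6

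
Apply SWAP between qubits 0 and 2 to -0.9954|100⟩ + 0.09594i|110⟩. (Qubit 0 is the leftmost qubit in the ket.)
-0.9954|001⟩ + 0.09594i|011⟩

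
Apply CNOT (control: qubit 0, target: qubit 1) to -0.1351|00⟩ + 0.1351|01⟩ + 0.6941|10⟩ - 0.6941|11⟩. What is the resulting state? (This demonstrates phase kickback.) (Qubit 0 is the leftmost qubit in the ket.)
-0.1351|00⟩ + 0.1351|01⟩ - 0.6941|10⟩ + 0.6941|11⟩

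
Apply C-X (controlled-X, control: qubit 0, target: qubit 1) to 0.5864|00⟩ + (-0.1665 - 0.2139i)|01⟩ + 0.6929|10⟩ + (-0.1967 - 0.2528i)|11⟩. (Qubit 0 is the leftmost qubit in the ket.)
0.5864|00⟩ + (-0.1665 - 0.2139i)|01⟩ + (-0.1967 - 0.2528i)|10⟩ + 0.6929|11⟩

C-X leaves the control-|0⟩ kets |00⟩, |01⟩ unchanged and applies X to qubit 1 on the control-|1⟩ pair (|10⟩, |11⟩).
X = [[0, 1], [1, 0]].
With a = amp(|10⟩) = 0.6929 and b = amp(|11⟩) = (-0.1967 - 0.2528i):
new amp(|10⟩) = (1)·b = (-0.1967 - 0.2528i)
new amp(|11⟩) = (1)·a = 0.6929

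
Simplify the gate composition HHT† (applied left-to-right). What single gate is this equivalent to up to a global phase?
T†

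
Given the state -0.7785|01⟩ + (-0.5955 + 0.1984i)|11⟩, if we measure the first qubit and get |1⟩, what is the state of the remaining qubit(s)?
(-0.9487 + 0.3161i)|1⟩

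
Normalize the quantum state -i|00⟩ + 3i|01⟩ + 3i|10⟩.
-0.2294i|00⟩ + 0.6882i|01⟩ + 0.6882i|10⟩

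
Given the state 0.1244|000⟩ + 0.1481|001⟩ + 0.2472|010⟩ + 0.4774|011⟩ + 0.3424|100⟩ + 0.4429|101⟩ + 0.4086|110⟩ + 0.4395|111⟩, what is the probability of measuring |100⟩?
0.1172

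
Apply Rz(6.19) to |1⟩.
(-0.9989 + 0.04658i)|1⟩

Rz(6.19) = [[e^(−iθ/2), 0], [0, e^(iθ/2)]] with e^(±iθ/2) = cos(θ/2) ± i·sin(θ/2); θ = 6.19, cos(θ/2) ≈ -0.998915, sin(θ/2) ≈ 0.0465758.
With a = amp(|0⟩) = 0 and b = amp(|1⟩) = 1:
new amp(|0⟩) = (-0.998915 - 0.0465758i)·a = 0
new amp(|1⟩) = (-0.998915 + 0.0465758i)·b = (-0.9989 + 0.04658i)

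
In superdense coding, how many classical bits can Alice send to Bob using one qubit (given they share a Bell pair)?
2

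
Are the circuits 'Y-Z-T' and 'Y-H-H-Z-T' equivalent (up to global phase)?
Yes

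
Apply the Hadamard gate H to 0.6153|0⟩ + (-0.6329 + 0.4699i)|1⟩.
(-0.01245 + 0.3323i)|0⟩ + (0.8826 - 0.3323i)|1⟩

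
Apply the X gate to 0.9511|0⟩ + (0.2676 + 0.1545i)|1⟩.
(0.2676 + 0.1545i)|0⟩ + 0.9511|1⟩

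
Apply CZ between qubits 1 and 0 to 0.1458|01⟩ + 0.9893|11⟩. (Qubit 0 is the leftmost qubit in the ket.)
0.1458|01⟩ - 0.9893|11⟩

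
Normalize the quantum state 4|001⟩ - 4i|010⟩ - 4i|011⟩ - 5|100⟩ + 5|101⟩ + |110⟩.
0.402|001⟩ - 0.402i|010⟩ - 0.402i|011⟩ - 0.5025|100⟩ + 0.5025|101⟩ + 0.1005|110⟩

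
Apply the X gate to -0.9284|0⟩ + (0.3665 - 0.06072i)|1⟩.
(0.3665 - 0.06072i)|0⟩ - 0.9284|1⟩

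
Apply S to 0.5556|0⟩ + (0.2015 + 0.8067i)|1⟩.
0.5556|0⟩ + (-0.8067 + 0.2015i)|1⟩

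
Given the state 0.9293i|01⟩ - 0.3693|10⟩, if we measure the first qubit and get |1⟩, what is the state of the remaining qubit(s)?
-|0⟩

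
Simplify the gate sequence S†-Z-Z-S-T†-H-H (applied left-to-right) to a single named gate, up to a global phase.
T†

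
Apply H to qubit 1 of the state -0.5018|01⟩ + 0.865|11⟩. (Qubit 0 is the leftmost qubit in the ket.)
-0.3548|00⟩ + 0.3548|01⟩ + 0.6116|10⟩ - 0.6116|11⟩

H on qubit 1 mixes each pair of kets that differ only in qubit 1: amplitudes (a, b) of (|…0…⟩, |…1…⟩) become ((a + b)/√2, (a − b)/√2). Kets absent from the input have amplitude 0.
(|00⟩, |01⟩): (a, b) = (0, -0.5018) → (-0.3548, 0.3548)
(|10⟩, |11⟩): (a, b) = (0, 0.865) → (0.6116, -0.6116)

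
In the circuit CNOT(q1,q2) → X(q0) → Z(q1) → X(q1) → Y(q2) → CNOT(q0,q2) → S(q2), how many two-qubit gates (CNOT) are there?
2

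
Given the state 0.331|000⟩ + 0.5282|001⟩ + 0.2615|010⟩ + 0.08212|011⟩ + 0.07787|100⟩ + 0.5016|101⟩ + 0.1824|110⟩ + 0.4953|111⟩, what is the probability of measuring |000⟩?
0.1096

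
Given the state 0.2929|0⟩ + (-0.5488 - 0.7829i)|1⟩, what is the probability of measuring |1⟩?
0.9141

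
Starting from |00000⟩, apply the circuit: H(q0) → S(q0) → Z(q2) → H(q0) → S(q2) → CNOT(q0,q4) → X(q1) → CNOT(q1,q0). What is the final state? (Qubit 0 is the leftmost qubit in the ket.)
(1/2 - (1/2)i)|01001⟩ + (1/2 + (1/2)i)|11000⟩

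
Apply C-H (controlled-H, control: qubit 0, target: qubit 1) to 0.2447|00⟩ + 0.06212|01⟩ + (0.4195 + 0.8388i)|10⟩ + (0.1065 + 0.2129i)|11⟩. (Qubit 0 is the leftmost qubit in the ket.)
0.2447|00⟩ + 0.06212|01⟩ + (0.3719 + 0.7437i)|10⟩ + (0.2213 + 0.4426i)|11⟩

C-H leaves the control-|0⟩ kets |00⟩, |01⟩ unchanged and applies H to qubit 1 on the control-|1⟩ pair (|10⟩, |11⟩).
H = [[1/√2, 1/√2], [1/√2, -1/√2]].
With a = amp(|10⟩) = (0.4195 + 0.8388i) and b = amp(|11⟩) = (0.1065 + 0.2129i):
new amp(|10⟩) = (1/√2)·a + (1/√2)·b = (0.3719 + 0.7437i)
new amp(|11⟩) = (1/√2)·a + (-1/√2)·b = (0.2213 + 0.4426i)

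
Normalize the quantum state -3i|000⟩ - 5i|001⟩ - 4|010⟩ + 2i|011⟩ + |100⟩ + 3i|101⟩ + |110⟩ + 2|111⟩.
-0.3612i|000⟩ - 0.6019i|001⟩ - 0.4815|010⟩ + 0.2408i|011⟩ + 0.1204|100⟩ + 0.3612i|101⟩ + 0.1204|110⟩ + 0.2408|111⟩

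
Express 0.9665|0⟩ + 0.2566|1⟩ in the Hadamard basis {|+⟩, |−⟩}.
0.8649|+⟩ + 0.502|−⟩

With |ψ⟩ = α|0⟩ + β|1⟩, the Hadamard-basis coefficients are ⟨+|ψ⟩ = (α + β)/√2 and ⟨−|ψ⟩ = (α − β)/√2.
Here α = 0.9665, β = 0.2566: (α + β)/√2 = 0.8649, (α − β)/√2 = 0.502.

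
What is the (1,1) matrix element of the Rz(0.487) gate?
(0.9705 + 0.2411i)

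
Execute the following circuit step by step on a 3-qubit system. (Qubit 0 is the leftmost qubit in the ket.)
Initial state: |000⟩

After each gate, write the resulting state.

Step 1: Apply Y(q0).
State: i|100⟩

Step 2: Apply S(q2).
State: i|100⟩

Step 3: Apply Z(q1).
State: i|100⟩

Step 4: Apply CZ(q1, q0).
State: i|100⟩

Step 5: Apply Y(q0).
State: |000⟩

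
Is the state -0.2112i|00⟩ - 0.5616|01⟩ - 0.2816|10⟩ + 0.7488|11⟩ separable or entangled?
Entangled

Writing the state as a|00⟩ + b|01⟩ + c|10⟩ + d|11⟩, it is a product state iff ad − bc = 0.
Here (a, b, c, d) = (-0.2112i, -0.5616, -0.2816, 0.7488): ad − bc = (-0.2112i)(0.7488) − (-0.5616)(-0.2816) = (-0.1581 - 0.1581i) ≠ 0, so the state is entangled.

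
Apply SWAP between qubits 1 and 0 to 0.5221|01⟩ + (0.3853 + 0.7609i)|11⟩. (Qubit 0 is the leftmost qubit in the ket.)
0.5221|10⟩ + (0.3853 + 0.7609i)|11⟩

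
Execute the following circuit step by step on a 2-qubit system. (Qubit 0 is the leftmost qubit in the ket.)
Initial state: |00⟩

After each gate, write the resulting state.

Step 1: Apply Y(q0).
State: i|10⟩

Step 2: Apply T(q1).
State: i|10⟩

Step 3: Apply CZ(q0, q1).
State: i|10⟩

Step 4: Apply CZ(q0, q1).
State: i|10⟩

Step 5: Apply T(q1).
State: i|10⟩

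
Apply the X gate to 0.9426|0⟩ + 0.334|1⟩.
0.334|0⟩ + 0.9426|1⟩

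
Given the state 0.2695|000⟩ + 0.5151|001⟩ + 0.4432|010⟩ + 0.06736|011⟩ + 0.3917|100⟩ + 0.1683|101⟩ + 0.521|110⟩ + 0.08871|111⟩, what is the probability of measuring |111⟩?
0.007869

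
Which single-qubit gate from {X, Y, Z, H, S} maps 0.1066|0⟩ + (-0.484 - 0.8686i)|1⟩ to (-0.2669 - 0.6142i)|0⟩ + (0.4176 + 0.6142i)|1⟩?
H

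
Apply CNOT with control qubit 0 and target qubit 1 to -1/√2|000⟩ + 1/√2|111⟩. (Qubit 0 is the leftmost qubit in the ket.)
-1/√2|000⟩ + 1/√2|101⟩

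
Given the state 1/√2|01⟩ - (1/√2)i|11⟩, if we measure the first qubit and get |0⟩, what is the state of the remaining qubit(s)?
|1⟩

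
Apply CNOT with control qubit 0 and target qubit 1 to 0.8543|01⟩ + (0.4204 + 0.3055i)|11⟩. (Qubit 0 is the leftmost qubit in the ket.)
0.8543|01⟩ + (0.4204 + 0.3055i)|10⟩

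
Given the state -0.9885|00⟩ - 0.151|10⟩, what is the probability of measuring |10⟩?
0.0228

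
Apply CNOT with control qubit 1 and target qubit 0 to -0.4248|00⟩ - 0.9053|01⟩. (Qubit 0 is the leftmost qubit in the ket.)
-0.4248|00⟩ - 0.9053|11⟩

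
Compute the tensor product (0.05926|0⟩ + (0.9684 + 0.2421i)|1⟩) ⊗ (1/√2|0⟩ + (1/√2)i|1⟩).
0.0419|00⟩ + 0.0419i|01⟩ + (0.6848 + 0.1712i)|10⟩ + (-0.1712 + 0.6848i)|11⟩

amp(|b₁b₂…⟩) = product of the factor amplitudes for bits b₁, b₂, …; only kets whose every factor amplitude is nonzero survive.
|00⟩: (0.05926)(1/√2) = 0.0419
|01⟩: (0.05926)((1/√2)i) = 0.0419i
|10⟩: (0.9684 + 0.2421i)(1/√2) = (0.6848 + 0.1712i)
|11⟩: (0.9684 + 0.2421i)((1/√2)i) = (-0.1712 + 0.6848i)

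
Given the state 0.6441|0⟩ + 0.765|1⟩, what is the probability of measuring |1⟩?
0.5852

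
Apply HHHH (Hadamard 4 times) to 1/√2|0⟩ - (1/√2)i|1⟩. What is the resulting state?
1/√2|0⟩ - (1/√2)i|1⟩

H² = I, so an even number of Hadamards cancels: H^4 = I and the state is unchanged.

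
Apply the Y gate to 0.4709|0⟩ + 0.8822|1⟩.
-0.8822i|0⟩ + 0.4709i|1⟩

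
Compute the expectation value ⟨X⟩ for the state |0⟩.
0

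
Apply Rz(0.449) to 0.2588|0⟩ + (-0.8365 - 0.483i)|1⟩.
(0.2523 - 0.05761i)|0⟩ + (-0.708 - 0.6571i)|1⟩

Rz(0.449) = [[e^(−iθ/2), 0], [0, e^(iθ/2)]] with e^(±iθ/2) = cos(θ/2) ± i·sin(θ/2); θ = 0.449, cos(θ/2) ≈ 0.974906, sin(θ/2) ≈ 0.222619.
With a = amp(|0⟩) = 0.2588 and b = amp(|1⟩) = (-0.8365 - 0.483i):
new amp(|0⟩) = (0.974906 - 0.222619i)·a = (0.2523 - 0.05761i)
new amp(|1⟩) = (0.974906 + 0.222619i)·b = (-0.708 - 0.6571i)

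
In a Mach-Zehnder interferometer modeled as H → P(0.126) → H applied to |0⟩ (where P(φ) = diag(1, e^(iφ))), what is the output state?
(0.996 + 0.06283i)|0⟩ + (0.003964 - 0.06283i)|1⟩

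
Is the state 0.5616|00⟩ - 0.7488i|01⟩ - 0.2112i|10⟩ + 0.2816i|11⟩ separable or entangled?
Entangled

Writing the state as a|00⟩ + b|01⟩ + c|10⟩ + d|11⟩, it is a product state iff ad − bc = 0.
Here (a, b, c, d) = (0.5616, -0.7488i, -0.2112i, 0.2816i): ad − bc = (0.5616)(0.2816i) − (-0.7488i)(-0.2112i) = (0.1581 + 0.1581i) ≠ 0, so the state is entangled.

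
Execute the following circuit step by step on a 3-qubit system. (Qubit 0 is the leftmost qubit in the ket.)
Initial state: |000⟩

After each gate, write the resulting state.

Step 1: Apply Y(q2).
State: i|001⟩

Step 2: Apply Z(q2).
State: -i|001⟩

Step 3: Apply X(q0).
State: -i|101⟩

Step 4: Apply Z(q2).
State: i|101⟩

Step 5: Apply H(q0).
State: (1/√2)i|001⟩ - (1/√2)i|101⟩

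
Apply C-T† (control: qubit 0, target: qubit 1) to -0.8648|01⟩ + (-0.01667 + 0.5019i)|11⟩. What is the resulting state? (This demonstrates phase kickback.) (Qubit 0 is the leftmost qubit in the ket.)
-0.8648|01⟩ + (0.3431 + 0.3667i)|11⟩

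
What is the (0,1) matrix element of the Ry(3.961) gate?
-0.9172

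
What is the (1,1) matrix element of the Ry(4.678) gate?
-0.6948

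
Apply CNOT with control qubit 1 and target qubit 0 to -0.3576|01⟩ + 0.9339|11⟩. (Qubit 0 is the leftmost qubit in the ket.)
0.9339|01⟩ - 0.3576|11⟩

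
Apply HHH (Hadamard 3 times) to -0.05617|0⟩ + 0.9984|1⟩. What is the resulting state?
0.6663|0⟩ - 0.7457|1⟩

H² = I, so H^3 = H: a single Hadamard. With (a, b) = (-0.05617, 0.9984), H gives ((a + b)/√2, (a − b)/√2) = (0.6663, -0.7457).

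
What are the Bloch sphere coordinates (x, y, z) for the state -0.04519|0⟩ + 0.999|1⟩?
(-0.09029, 0, -0.996)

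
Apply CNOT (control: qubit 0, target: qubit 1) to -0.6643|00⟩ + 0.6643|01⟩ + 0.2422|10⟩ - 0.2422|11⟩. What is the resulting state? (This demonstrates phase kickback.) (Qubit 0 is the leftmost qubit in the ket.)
-0.6643|00⟩ + 0.6643|01⟩ - 0.2422|10⟩ + 0.2422|11⟩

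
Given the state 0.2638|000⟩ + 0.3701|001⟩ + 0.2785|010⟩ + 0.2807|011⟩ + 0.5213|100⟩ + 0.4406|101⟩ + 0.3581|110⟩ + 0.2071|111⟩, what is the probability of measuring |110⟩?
0.1282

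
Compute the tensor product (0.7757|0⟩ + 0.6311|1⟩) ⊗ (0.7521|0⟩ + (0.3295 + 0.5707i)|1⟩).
0.5834|00⟩ + (0.2556 + 0.4427i)|01⟩ + 0.4747|10⟩ + (0.2079 + 0.3602i)|11⟩

amp(|b₁b₂…⟩) = product of the factor amplitudes for bits b₁, b₂, …; only kets whose every factor amplitude is nonzero survive.
|00⟩: (0.7757)(0.7521) = 0.5834
|01⟩: (0.7757)(0.3295 + 0.5707i) = (0.2556 + 0.4427i)
|10⟩: (0.6311)(0.7521) = 0.4747
|11⟩: (0.6311)(0.3295 + 0.5707i) = (0.2079 + 0.3602i)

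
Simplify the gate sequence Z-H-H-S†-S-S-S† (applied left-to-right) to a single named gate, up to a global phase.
Z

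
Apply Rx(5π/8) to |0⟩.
0.5556|0⟩ - 0.8315i|1⟩

Rx(5π/8) = [[cos(θ/2), −i·sin(θ/2)], [−i·sin(θ/2), cos(θ/2)]]; θ = 5π/8, cos(θ/2) ≈ 0.55557, sin(θ/2) ≈ 0.83147.
With a = amp(|0⟩) = 1 and b = amp(|1⟩) = 0:
new amp(|0⟩) = (0.55557)·a + (-0.83147i)·b = 0.5556
new amp(|1⟩) = (-0.83147i)·a + (0.55557)·b = -0.8315i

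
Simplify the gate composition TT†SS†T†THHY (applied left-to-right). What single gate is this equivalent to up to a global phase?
Y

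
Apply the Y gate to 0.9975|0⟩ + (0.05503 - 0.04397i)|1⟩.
(-0.04397 - 0.05503i)|0⟩ + 0.9975i|1⟩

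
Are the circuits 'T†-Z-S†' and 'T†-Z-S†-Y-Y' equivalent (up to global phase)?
Yes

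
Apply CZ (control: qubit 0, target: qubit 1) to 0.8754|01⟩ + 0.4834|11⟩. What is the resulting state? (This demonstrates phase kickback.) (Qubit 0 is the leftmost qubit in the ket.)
0.8754|01⟩ - 0.4834|11⟩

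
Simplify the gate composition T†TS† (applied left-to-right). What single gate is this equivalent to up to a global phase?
S†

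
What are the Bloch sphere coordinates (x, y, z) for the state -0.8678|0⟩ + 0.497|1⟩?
(-0.8626, 0, 0.5061)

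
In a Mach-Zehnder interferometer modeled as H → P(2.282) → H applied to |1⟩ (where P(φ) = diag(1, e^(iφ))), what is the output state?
(0.8264 - 0.3788i)|0⟩ + (0.1736 + 0.3788i)|1⟩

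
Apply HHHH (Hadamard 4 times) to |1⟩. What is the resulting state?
|1⟩

H² = I, so an even number of Hadamards cancels: H^4 = I and the state is unchanged.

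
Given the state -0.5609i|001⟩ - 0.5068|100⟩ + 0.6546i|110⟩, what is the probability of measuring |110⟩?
0.4285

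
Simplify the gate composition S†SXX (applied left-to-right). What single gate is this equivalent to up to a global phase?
I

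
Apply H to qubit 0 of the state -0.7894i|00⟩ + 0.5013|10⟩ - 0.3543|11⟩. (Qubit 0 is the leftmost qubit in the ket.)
(0.3545 - 0.5582i)|00⟩ - 0.2505|01⟩ + (-0.3545 - 0.5582i)|10⟩ + 0.2505|11⟩

H on qubit 0 mixes each pair of kets that differ only in qubit 0: amplitudes (a, b) of (|…0…⟩, |…1…⟩) become ((a + b)/√2, (a − b)/√2). Kets absent from the input have amplitude 0.
(|00⟩, |10⟩): (a, b) = (-0.7894i, 0.5013) → ((0.3545 - 0.5582i), (-0.3545 - 0.5582i))
(|01⟩, |11⟩): (a, b) = (0, -0.3543) → (-0.2505, 0.2505)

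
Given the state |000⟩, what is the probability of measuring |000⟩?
1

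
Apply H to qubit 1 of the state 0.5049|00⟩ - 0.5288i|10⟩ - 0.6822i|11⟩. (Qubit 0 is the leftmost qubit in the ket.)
0.357|00⟩ + 0.357|01⟩ - 0.8563i|10⟩ + 0.1085i|11⟩

H on qubit 1 mixes each pair of kets that differ only in qubit 1: amplitudes (a, b) of (|…0…⟩, |…1…⟩) become ((a + b)/√2, (a − b)/√2). Kets absent from the input have amplitude 0.
(|00⟩, |01⟩): (a, b) = (0.5049, 0) → (0.357, 0.357)
(|10⟩, |11⟩): (a, b) = (-0.5288i, -0.6822i) → (-0.8563i, 0.1085i)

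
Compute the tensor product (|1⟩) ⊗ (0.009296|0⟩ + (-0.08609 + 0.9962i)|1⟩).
0.009296|10⟩ + (-0.08609 + 0.9962i)|11⟩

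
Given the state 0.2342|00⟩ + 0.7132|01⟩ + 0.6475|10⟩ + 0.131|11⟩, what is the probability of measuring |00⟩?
0.05485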